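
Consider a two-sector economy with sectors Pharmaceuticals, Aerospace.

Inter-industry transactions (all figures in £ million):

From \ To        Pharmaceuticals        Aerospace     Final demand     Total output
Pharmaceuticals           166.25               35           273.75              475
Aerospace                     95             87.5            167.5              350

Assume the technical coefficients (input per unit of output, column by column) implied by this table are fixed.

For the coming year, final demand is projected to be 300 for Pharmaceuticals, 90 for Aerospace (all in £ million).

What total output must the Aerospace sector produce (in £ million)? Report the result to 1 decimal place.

x_A = 253.5

Technical coefficients a_ij = z_ij / X_j:
  a_PP = 166.25/475 = 0.35, a_AP = 95/475 = 0.20
  a_PA = 35/350 = 0.10, a_AA = 87.5/350 = 0.25
I − A =
  [   0.65    -0.10]
  [  -0.20     0.75]
det(I−A) = (0.65)(0.75) − (-0.10)(-0.20) = 0.4675
adj(I−A) = [[0.75, 0.10], [0.20, 0.65]]
(I − A)⁻¹ = adj(I−A) / det(I−A) ≈
  [   1.6043     0.2139]
  [   0.4278     1.3904]
x = (I − A)⁻¹ d = adj(I−A)·d / det(I−A), with det(I−A) = 0.4675:
  x_P = (0.75·300 + 0.10·90) / 0.4675 = 234.00 / 0.4675 ≈ 500.5
  x_A = (0.20·300 + 0.65·90) / 0.4675 = 118.50 / 0.4675 ≈ 253.5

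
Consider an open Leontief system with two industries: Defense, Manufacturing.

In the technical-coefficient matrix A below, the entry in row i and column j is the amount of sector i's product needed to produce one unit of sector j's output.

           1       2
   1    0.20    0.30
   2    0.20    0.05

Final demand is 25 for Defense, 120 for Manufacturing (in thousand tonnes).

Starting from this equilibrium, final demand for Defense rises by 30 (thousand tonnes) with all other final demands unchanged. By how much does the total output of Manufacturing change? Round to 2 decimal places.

I − A =
  [   0.80    -0.30]
  [  -0.20     0.95]
det(I−A) = (0.80)(0.95) − (-0.30)(-0.20) = 0.7000
adj(I−A) = [[0.95, 0.30], [0.20, 0.80]]
(I − A)⁻¹ = adj(I−A) / det(I−A) ≈
  [   1.3571     0.4286]
  [   0.2857     1.1429]
Δx = (I − A)⁻¹ Δd with Δd having +30 in the Defense component and 0 elsewhere.
So Δx_2 = L_21 · (+30), where L_21 = adj(I−A)_21 / det(I−A) = 0.20 / 0.7000.
Δx_2 = 0.20 × (+30) / 0.7000 = 6.00 / 0.7000 ≈ 8.57.

Δx_2 = 8.57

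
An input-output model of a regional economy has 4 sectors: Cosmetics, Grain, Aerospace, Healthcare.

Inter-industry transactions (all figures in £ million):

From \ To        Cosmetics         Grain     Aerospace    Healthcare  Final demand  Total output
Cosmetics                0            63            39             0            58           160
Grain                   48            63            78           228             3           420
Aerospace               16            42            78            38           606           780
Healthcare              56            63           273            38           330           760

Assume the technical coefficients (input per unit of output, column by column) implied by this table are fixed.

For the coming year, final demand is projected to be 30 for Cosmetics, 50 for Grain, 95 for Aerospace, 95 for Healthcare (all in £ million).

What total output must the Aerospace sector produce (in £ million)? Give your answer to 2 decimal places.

Technical coefficients a_ij = z_ij / X_j:
  a_11 = 0/160 = 0.00, a_21 = 48/160 = 0.30, a_31 = 16/160 = 0.10, a_41 = 56/160 = 0.35
  a_12 = 63/420 = 0.15, a_22 = 63/420 = 0.15, a_32 = 42/420 = 0.10, a_42 = 63/420 = 0.15
  a_13 = 39/780 = 0.05, a_23 = 78/780 = 0.10, a_33 = 78/780 = 0.10, a_43 = 273/780 = 0.35
  a_14 = 0/760 = 0.00, a_24 = 228/760 = 0.30, a_34 = 38/760 = 0.05, a_44 = 38/760 = 0.05
I − A =
  [   1.00    -0.15    -0.05     0.00]
  [  -0.30     0.85    -0.10    -0.30]
  [  -0.10    -0.10     0.90    -0.05]
  [  -0.35    -0.15    -0.35     0.95]
Compute the cofactors C_ij = (−1)^(i+j)·(3×3 minor ij) of I−A; the adjugate is their transpose:
adj(I−A) = Cᵀ =
  [ 0.650625   0.130750   0.068125   0.044875]
  [ 0.367500   0.831875   0.219500   0.274250]
  [ 0.132375   0.119375   0.704000   0.074750]
  [ 0.346500   0.223500   0.319125   0.707250]
det(I−A) = Σ_j (I−A)_1j·C_1j = (1.00)(0.650625) + (-0.15)(0.367500) + (-0.05)(0.132375) + (0.00)(0.346500) = 0.58888125
(I − A)⁻¹ = adj(I−A) / det(I−A) ≈
  [   1.1048     0.2220     0.1157     0.0762]
  [   0.6241     1.4126     0.3727     0.4657]
  [   0.2248     0.2027     1.1955     0.1269]
  [   0.5884     0.3795     0.5419     1.2010]
x = (I − A)⁻¹ d = adj(I−A)·d / det(I−A), with det(I−A) = 0.58888125:
  x_1 = (0.650625·30 + 0.130750·50 + 0.068125·95 + 0.044875·95) / 0.58888125 = 36.79125 / 0.58888125 ≈ 62.48
  x_2 = (0.367500·30 + 0.831875·50 + 0.219500·95 + 0.274250·95) / 0.58888125 = 99.525 / 0.58888125 ≈ 169.01
  x_3 = (0.132375·30 + 0.119375·50 + 0.704000·95 + 0.074750·95) / 0.58888125 = 83.92125 / 0.58888125 ≈ 142.51
  x_4 = (0.346500·30 + 0.223500·50 + 0.319125·95 + 0.707250·95) / 0.58888125 = 119.075625 / 0.58888125 ≈ 202.21

x_3 = 142.51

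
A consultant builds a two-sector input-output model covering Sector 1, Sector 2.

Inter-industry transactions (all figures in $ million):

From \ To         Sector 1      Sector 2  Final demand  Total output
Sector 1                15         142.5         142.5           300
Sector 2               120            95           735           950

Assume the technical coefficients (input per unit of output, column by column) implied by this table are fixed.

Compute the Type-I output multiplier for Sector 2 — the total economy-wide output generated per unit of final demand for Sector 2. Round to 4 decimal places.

m_2 = 1.3836

Technical coefficients a_ij = z_ij / X_j:
  a_11 = 15/300 = 0.05, a_21 = 120/300 = 0.40
  a_12 = 142.5/950 = 0.15, a_22 = 95/950 = 0.10
I − A =
  [   0.95    -0.15]
  [  -0.40     0.90]
det(I−A) = (0.95)(0.90) − (-0.15)(-0.40) = 0.7950
adj(I−A) = [[0.90, 0.15], [0.40, 0.95]]
(I − A)⁻¹ = adj(I−A) / det(I−A) ≈
  [   1.13208     0.18868]
  [   0.50314     1.19497]
The output multiplier for sector j is the column-j sum of the Leontief inverse (I − A)⁻¹ = adj(I−A) / det(I−A).
Column 2 of adj(I−A): (0.15, 0.95); det(I−A) = 0.7950.
m_2 = (0.15 + 0.95) / 0.7950 = 1.10 / 0.7950 ≈ 1.3836.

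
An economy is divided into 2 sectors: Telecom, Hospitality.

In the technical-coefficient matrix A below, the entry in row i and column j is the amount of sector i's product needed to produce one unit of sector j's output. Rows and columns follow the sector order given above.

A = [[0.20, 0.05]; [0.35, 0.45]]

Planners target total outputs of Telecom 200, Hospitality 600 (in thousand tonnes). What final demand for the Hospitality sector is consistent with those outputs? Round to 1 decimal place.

I − A =
  [   0.80    -0.05]
  [  -0.35     0.55]
d = (I − A) x:
  d_T = (+0.80)·200 + (-0.05)·600 = 130.0
  d_H = (-0.35)·200 + (+0.55)·600 = 260.0

d_H = 260.0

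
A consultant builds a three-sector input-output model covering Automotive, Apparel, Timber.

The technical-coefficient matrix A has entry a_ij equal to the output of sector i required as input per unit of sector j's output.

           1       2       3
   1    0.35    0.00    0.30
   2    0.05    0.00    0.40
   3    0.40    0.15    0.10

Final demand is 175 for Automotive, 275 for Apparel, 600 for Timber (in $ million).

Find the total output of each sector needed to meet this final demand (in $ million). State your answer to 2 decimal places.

I − A =
  [   0.65     0.00    -0.30]
  [  -0.05     1.00    -0.40]
  [  -0.40    -0.15     0.90]
Cofactors of I−A, C_ij = (−1)^(i+j)·(minor ij) (rows/columns in the sector order above):
  C_11 = (1.00)(0.90) − (-0.40)(-0.15) = 0.8400
  C_12 = −[(-0.05)(0.90) − (-0.40)(-0.40)] = 0.2050
  C_13 = (-0.05)(-0.15) − (1.00)(-0.40) = 0.4075
  C_21 = −[(0.00)(0.90) − (-0.30)(-0.15)] = 0.0450
  C_22 = (0.65)(0.90) − (-0.30)(-0.40) = 0.4650
  C_23 = −[(0.65)(-0.15) − (0.00)(-0.40)] = 0.0975
  C_31 = (0.00)(-0.40) − (-0.30)(1.00) = 0.3000
  C_32 = −[(0.65)(-0.40) − (-0.30)(-0.05)] = 0.2750
  C_33 = (0.65)(1.00) − (0.00)(-0.05) = 0.6500
det(I−A) = Σ_j (I−A)_1j·C_1j = (0.65)(0.8400) + (0.00)(0.2050) + (-0.30)(0.4075) = 0.42375
adj(I−A) = Cᵀ =
  [ 0.8400   0.0450   0.3000]
  [ 0.2050   0.4650   0.2750]
  [ 0.4075   0.0975   0.6500]
(I − A)⁻¹ = adj(I−A) / det(I−A) ≈
  [   1.9823     0.1062     0.7080]
  [   0.4838     1.0973     0.6490]
  [   0.9617     0.2301     1.5339]
x = (I − A)⁻¹ d = adj(I−A)·d / det(I−A), with det(I−A) = 0.42375:
  x_1 = (0.8400·175 + 0.0450·275 + 0.3000·600) / 0.42375 = 339.375 / 0.42375 ≈ 800.88
  x_2 = (0.2050·175 + 0.4650·275 + 0.2750·600) / 0.42375 = 328.75 / 0.42375 ≈ 775.81
  x_3 = (0.4075·175 + 0.0975·275 + 0.6500·600) / 0.42375 = 488.125 / 0.42375 ≈ 1151.92

x_1 = 800.88, x_2 = 775.81, x_3 = 1151.92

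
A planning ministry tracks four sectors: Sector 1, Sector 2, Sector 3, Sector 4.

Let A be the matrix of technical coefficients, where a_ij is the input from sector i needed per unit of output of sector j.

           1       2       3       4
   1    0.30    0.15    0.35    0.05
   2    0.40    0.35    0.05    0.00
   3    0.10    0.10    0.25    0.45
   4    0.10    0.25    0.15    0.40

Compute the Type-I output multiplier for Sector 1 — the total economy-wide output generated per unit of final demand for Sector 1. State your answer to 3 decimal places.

I − A =
  [   0.70    -0.15    -0.35    -0.05]
  [  -0.40     0.65    -0.05     0.00]
  [  -0.10    -0.10     0.75    -0.45]
  [  -0.10    -0.25    -0.15     0.60]
Compute the cofactors C_ij = (−1)^(i+j)·(3×3 minor ij) of I−A; the adjugate is their transpose:
adj(I−A) = Cᵀ =
  [ 0.240000   0.127875   0.146500   0.129875]
  [ 0.158250   0.226500   0.107750   0.094000]
  [ 0.137250   0.137250   0.228750   0.183000]
  [ 0.140250   0.150000   0.126500   0.255250]
det(I−A) = Σ_j (I−A)_1j·C_1j = (0.70)(0.240000) + (-0.15)(0.158250) + (-0.35)(0.137250) + (-0.05)(0.140250) = 0.0892125
(I − A)⁻¹ = adj(I−A) / det(I−A) ≈
  [   2.6902     1.4334     1.6421     1.4558]
  [   1.7739     2.5389     1.2078     1.0537]
  [   1.5385     1.5385     2.5641     2.0513]
  [   1.5721     1.6814     1.4180     2.8611]
The output multiplier for sector j is the column-j sum of the Leontief inverse (I − A)⁻¹ = adj(I−A) / det(I−A).
Column 1 of adj(I−A): (0.240000, 0.158250, 0.137250, 0.140250); det(I−A) = 0.0892125.
m_1 = (0.240000 + 0.158250 + 0.137250 + 0.140250) / 0.0892125 = 0.67575 / 0.0892125 ≈ 7.575.

m_1 = 7.575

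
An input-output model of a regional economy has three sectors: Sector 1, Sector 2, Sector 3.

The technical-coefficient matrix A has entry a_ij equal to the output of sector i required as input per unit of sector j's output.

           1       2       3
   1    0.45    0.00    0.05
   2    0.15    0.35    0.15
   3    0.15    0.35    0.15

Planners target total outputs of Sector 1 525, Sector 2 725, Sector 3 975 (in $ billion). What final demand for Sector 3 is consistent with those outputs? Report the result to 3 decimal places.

d_3 = 496.250

I − A =
  [   0.55     0.00    -0.05]
  [  -0.15     0.65    -0.15]
  [  -0.15    -0.35     0.85]
d = (I − A) x:
  d_1 = (+0.55)·525 + (+0.00)·725 + (-0.05)·975 = 240.000
  d_2 = (-0.15)·525 + (+0.65)·725 + (-0.15)·975 = 246.250
  d_3 = (-0.15)·525 + (-0.35)·725 + (+0.85)·975 = 496.250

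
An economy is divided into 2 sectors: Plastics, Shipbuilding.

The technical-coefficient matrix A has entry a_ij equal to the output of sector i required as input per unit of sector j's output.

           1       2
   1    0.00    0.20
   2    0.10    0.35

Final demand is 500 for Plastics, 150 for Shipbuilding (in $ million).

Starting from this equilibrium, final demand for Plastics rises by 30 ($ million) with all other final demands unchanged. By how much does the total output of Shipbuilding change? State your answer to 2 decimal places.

Δx_2 = 4.76

I − A =
  [   1.00    -0.20]
  [  -0.10     0.65]
det(I−A) = (1.00)(0.65) − (-0.20)(-0.10) = 0.6300
adj(I−A) = [[0.65, 0.20], [0.10, 1.00]]
(I − A)⁻¹ = adj(I−A) / det(I−A) ≈
  [   1.0317     0.3175]
  [   0.1587     1.5873]
Δx = (I − A)⁻¹ Δd with Δd having +30 in the Plastics component and 0 elsewhere.
So Δx_2 = L_21 · (+30), where L_21 = adj(I−A)_21 / det(I−A) = 0.10 / 0.6300.
Δx_2 = 0.10 × (+30) / 0.6300 = 3.00 / 0.6300 ≈ 4.76.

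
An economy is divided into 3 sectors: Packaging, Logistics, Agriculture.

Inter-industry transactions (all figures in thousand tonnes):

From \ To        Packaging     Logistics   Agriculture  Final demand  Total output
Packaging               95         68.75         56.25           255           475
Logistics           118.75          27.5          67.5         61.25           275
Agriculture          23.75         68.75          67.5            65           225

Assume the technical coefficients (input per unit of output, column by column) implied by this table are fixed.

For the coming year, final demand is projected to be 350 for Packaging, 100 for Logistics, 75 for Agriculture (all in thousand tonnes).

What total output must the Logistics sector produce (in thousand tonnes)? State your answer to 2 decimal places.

x_2 = 389.41

Technical coefficients a_ij = z_ij / X_j:
  a_11 = 95/475 = 0.20, a_21 = 118.75/475 = 0.25, a_31 = 23.75/475 = 0.05
  a_12 = 68.75/275 = 0.25, a_22 = 27.5/275 = 0.10, a_32 = 68.75/275 = 0.25
  a_13 = 56.25/225 = 0.25, a_23 = 67.5/225 = 0.30, a_33 = 67.5/225 = 0.30
I − A =
  [   0.80    -0.25    -0.25]
  [  -0.25     0.90    -0.30]
  [  -0.05    -0.25     0.70]
Cofactors of I−A, C_ij = (−1)^(i+j)·(minor ij) (rows/columns in the sector order above):
  C_11 = (0.90)(0.70) − (-0.30)(-0.25) = 0.5550
  C_12 = −[(-0.25)(0.70) − (-0.30)(-0.05)] = 0.1900
  C_13 = (-0.25)(-0.25) − (0.90)(-0.05) = 0.1075
  C_21 = −[(-0.25)(0.70) − (-0.25)(-0.25)] = 0.2375
  C_22 = (0.80)(0.70) − (-0.25)(-0.05) = 0.5475
  C_23 = −[(0.80)(-0.25) − (-0.25)(-0.05)] = 0.2125
  C_31 = (-0.25)(-0.30) − (-0.25)(0.90) = 0.3000
  C_32 = −[(0.80)(-0.30) − (-0.25)(-0.25)] = 0.3025
  C_33 = (0.80)(0.90) − (-0.25)(-0.25) = 0.6575
det(I−A) = Σ_j (I−A)_1j·C_1j = (0.80)(0.5550) + (-0.25)(0.1900) + (-0.25)(0.1075) = 0.369625
adj(I−A) = Cᵀ =
  [ 0.5550   0.2375   0.3000]
  [ 0.1900   0.5475   0.3025]
  [ 0.1075   0.2125   0.6575]
(I − A)⁻¹ = adj(I−A) / det(I−A) ≈
  [   1.5015     0.6425     0.8116]
  [   0.5140     1.4812     0.8184]
  [   0.2908     0.5749     1.7788]
x = (I − A)⁻¹ d = adj(I−A)·d / det(I−A), with det(I−A) = 0.369625:
  x_1 = (0.5550·350 + 0.2375·100 + 0.3000·75) / 0.369625 = 240.50 / 0.369625 ≈ 650.66
  x_2 = (0.1900·350 + 0.5475·100 + 0.3025·75) / 0.369625 = 143.9375 / 0.369625 ≈ 389.41
  x_3 = (0.1075·350 + 0.2125·100 + 0.6575·75) / 0.369625 = 108.1875 / 0.369625 ≈ 292.70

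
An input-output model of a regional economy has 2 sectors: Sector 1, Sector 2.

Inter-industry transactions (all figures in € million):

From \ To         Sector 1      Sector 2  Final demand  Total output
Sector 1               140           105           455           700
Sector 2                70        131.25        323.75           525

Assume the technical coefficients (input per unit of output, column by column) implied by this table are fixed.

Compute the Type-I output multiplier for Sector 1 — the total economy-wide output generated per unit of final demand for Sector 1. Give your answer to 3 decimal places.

m_1 = 1.466

Technical coefficients a_ij = z_ij / X_j:
  a_11 = 140/700 = 0.20, a_21 = 70/700 = 0.10
  a_12 = 105/525 = 0.20, a_22 = 131.25/525 = 0.25
I − A =
  [   0.80    -0.20]
  [  -0.10     0.75]
det(I−A) = (0.80)(0.75) − (-0.20)(-0.10) = 0.5800
adj(I−A) = [[0.75, 0.20], [0.10, 0.80]]
(I − A)⁻¹ = adj(I−A) / det(I−A) ≈
  [   1.2931     0.3448]
  [   0.1724     1.3793]
The output multiplier for sector j is the column-j sum of the Leontief inverse (I − A)⁻¹ = adj(I−A) / det(I−A).
Column 1 of adj(I−A): (0.75, 0.10); det(I−A) = 0.5800.
m_1 = (0.75 + 0.10) / 0.5800 = 0.85 / 0.5800 ≈ 1.466.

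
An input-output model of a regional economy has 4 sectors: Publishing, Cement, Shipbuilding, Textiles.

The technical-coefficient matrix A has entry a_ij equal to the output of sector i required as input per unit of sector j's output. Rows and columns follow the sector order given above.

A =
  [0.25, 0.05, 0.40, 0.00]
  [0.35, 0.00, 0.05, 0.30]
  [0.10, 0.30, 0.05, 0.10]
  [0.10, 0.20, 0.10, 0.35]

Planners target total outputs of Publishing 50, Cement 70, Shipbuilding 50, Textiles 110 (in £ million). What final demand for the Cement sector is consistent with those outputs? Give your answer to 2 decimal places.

I − A =
  [   0.75    -0.05    -0.40     0.00]
  [  -0.35     1.00    -0.05    -0.30]
  [  -0.10    -0.30     0.95    -0.10]
  [  -0.10    -0.20    -0.10     0.65]
d = (I − A) x:
  d_1 = (+0.75)·50 + (-0.05)·70 + (-0.40)·50 + (+0.00)·110 = 14.00
  d_2 = (-0.35)·50 + (+1.00)·70 + (-0.05)·50 + (-0.30)·110 = 17.00
  d_3 = (-0.10)·50 + (-0.30)·70 + (+0.95)·50 + (-0.10)·110 = 10.50
  d_4 = (-0.10)·50 + (-0.20)·70 + (-0.10)·50 + (+0.65)·110 = 47.50

d_2 = 17.00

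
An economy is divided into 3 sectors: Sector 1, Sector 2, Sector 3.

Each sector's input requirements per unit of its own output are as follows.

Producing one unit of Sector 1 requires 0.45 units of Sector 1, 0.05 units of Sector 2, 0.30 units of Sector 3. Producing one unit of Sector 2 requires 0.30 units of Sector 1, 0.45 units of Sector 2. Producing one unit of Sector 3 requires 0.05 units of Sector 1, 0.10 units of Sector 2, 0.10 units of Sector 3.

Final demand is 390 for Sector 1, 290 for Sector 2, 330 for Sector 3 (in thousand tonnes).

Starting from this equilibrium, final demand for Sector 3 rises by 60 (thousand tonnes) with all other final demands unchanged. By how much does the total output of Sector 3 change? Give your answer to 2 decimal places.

I − A =
  [   0.55    -0.30    -0.05]
  [  -0.05     0.55    -0.10]
  [  -0.30     0.00     0.90]
Cofactors of I−A, C_ij = (−1)^(i+j)·(minor ij) (rows/columns in the sector order above):
  C_11 = (0.55)(0.90) − (-0.10)(0.00) = 0.4950
  C_12 = −[(-0.05)(0.90) − (-0.10)(-0.30)] = 0.0750
  C_13 = (-0.05)(0.00) − (0.55)(-0.30) = 0.1650
  C_21 = −[(-0.30)(0.90) − (-0.05)(0.00)] = 0.2700
  C_22 = (0.55)(0.90) − (-0.05)(-0.30) = 0.4800
  C_23 = −[(0.55)(0.00) − (-0.30)(-0.30)] = 0.0900
  C_31 = (-0.30)(-0.10) − (-0.05)(0.55) = 0.0575
  C_32 = −[(0.55)(-0.10) − (-0.05)(-0.05)] = 0.0575
  C_33 = (0.55)(0.55) − (-0.30)(-0.05) = 0.2875
det(I−A) = Σ_j (I−A)_1j·C_1j = (0.55)(0.4950) + (-0.30)(0.0750) + (-0.05)(0.1650) = 0.2415
adj(I−A) = Cᵀ =
  [ 0.4950   0.2700   0.0575]
  [ 0.0750   0.4800   0.0575]
  [ 0.1650   0.0900   0.2875]
(I − A)⁻¹ = adj(I−A) / det(I−A) ≈
  [   2.0497     1.1180     0.2381]
  [   0.3106     1.9876     0.2381]
  [   0.6832     0.3727     1.1905]
Δx = (I − A)⁻¹ Δd with Δd having +60 in the Sector 3 component and 0 elsewhere.
So Δx_3 = L_33 · (+60), where L_33 = adj(I−A)_33 / det(I−A) = 0.2875 / 0.2415.
Δx_3 = 0.2875 × (+60) / 0.2415 = 17.25 / 0.2415 ≈ 71.43.

Δx_3 = 71.43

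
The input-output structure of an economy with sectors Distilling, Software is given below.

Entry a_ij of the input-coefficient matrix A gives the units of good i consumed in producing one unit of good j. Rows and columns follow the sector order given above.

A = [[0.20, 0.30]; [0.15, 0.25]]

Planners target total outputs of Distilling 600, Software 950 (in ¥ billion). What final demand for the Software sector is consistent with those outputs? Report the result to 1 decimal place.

d_S = 622.5

I − A =
  [   0.80    -0.30]
  [  -0.15     0.75]
d = (I − A) x:
  d_D = (+0.80)·600 + (-0.30)·950 = 195.0
  d_S = (-0.15)·600 + (+0.75)·950 = 622.5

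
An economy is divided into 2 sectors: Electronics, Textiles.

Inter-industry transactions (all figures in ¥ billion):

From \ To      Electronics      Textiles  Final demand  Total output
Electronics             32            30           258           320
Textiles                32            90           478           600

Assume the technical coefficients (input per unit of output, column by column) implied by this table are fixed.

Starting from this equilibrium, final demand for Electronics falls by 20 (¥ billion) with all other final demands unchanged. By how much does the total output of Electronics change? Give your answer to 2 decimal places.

Δx_1 = -22.37

Technical coefficients a_ij = z_ij / X_j:
  a_11 = 32/320 = 0.10, a_21 = 32/320 = 0.10
  a_12 = 30/600 = 0.05, a_22 = 90/600 = 0.15
I − A =
  [   0.90    -0.05]
  [  -0.10     0.85]
det(I−A) = (0.90)(0.85) − (-0.05)(-0.10) = 0.7600
adj(I−A) = [[0.85, 0.05], [0.10, 0.90]]
(I − A)⁻¹ = adj(I−A) / det(I−A) ≈
  [   1.1184     0.0658]
  [   0.1316     1.1842]
Δx = (I − A)⁻¹ Δd with Δd having -20 in the Electronics component and 0 elsewhere.
So Δx_1 = L_11 · (-20), where L_11 = adj(I−A)_11 / det(I−A) = 0.85 / 0.7600.
Δx_1 = 0.85 × (-20) / 0.7600 = -17.00 / 0.7600 ≈ -22.37.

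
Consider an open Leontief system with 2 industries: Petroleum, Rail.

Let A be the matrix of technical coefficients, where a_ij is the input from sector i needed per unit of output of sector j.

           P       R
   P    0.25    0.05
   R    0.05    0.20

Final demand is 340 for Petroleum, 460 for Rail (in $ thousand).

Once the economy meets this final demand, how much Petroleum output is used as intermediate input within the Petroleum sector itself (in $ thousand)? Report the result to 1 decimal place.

z_PP = 123.4

I − A =
  [   0.75    -0.05]
  [  -0.05     0.80]
det(I−A) = (0.75)(0.80) − (-0.05)(-0.05) = 0.5975
adj(I−A) = [[0.80, 0.05], [0.05, 0.75]]
(I − A)⁻¹ = adj(I−A) / det(I−A) ≈
  [   1.3389     0.0837]
  [   0.0837     1.2552]
First solve x = (I − A)⁻¹ d = adj(I−A)·d / det(I−A); in particular x_P = (0.80·340 + 0.05·460) / 0.5975 = 295.00 / 0.5975 ≈ 493.724.
Intermediate flow from P to P: z_PP = a_PP · x_P = 0.25 × 295.00 / 0.5975 = 73.75 / 0.5975 ≈ 123.4.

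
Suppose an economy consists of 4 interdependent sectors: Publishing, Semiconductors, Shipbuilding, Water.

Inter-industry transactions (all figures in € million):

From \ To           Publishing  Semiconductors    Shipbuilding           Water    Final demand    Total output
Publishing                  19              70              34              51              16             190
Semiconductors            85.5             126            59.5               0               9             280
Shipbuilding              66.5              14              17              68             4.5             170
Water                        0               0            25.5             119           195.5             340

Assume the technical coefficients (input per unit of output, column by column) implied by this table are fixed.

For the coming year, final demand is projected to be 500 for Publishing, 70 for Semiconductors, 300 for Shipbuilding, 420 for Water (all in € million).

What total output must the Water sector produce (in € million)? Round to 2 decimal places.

Technical coefficients a_ij = z_ij / X_j:
  a_11 = 19/190 = 0.10, a_21 = 85.5/190 = 0.45, a_31 = 66.5/190 = 0.35, a_41 = 0/190 = 0.00
  a_12 = 70/280 = 0.25, a_22 = 126/280 = 0.45, a_32 = 14/280 = 0.05, a_42 = 0/280 = 0.00
  a_13 = 34/170 = 0.20, a_23 = 59.5/170 = 0.35, a_33 = 17/170 = 0.10, a_43 = 25.5/170 = 0.15
  a_14 = 51/340 = 0.15, a_24 = 0/340 = 0.00, a_34 = 68/340 = 0.20, a_44 = 119/340 = 0.35
I − A =
  [   0.90    -0.25    -0.20    -0.15]
  [  -0.45     0.55    -0.35     0.00]
  [  -0.35    -0.05     0.90    -0.20]
  [   0.00     0.00    -0.15     0.65]
Compute the cofactors C_ij = (−1)^(i+j)·(3×3 minor ij) of I−A; the adjugate is their transpose:
adj(I−A) = Cᵀ =
  [ 0.293875   0.146375   0.140750   0.111125]
  [ 0.329375   0.446125   0.273375   0.160125]
  [ 0.139750   0.086125   0.248625   0.108750]
  [ 0.032250   0.019875   0.057375   0.254875]
det(I−A) = Σ_j (I−A)_1j·C_1j = (0.90)(0.293875) + (-0.25)(0.329375) + (-0.20)(0.139750) + (-0.15)(0.032250) = 0.14935625
(I − A)⁻¹ = adj(I−A) / det(I−A) ≈
  [   1.9676     0.9800     0.9424     0.7440]
  [   2.2053     2.9870     1.8304     1.0721]
  [   0.9357     0.5766     1.6646     0.7281]
  [   0.2159     0.1331     0.3841     1.7065]
x = (I − A)⁻¹ d = adj(I−A)·d / det(I−A), with det(I−A) = 0.14935625:
  x_1 = (0.293875·500 + 0.146375·70 + 0.140750·300 + 0.111125·420) / 0.14935625 = 246.08125 / 0.14935625 ≈ 1647.61
  x_2 = (0.329375·500 + 0.446125·70 + 0.273375·300 + 0.160125·420) / 0.14935625 = 345.18125 / 0.14935625 ≈ 2311.13
  x_3 = (0.139750·500 + 0.086125·70 + 0.248625·300 + 0.108750·420) / 0.14935625 = 196.16625 / 0.14935625 ≈ 1313.41
  x_4 = (0.032250·500 + 0.019875·70 + 0.057375·300 + 0.254875·420) / 0.14935625 = 141.77625 / 0.14935625 ≈ 949.25

x_4 = 949.25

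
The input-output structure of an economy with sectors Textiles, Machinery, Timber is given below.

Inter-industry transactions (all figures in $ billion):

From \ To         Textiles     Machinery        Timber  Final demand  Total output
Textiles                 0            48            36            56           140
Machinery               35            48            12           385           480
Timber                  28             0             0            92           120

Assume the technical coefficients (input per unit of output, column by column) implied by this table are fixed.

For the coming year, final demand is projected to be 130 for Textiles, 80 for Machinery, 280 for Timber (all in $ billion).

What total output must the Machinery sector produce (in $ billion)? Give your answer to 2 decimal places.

Technical coefficients a_ij = z_ij / X_j:
  a_11 = 0/140 = 0.00, a_21 = 35/140 = 0.25, a_31 = 28/140 = 0.20
  a_12 = 48/480 = 0.10, a_22 = 48/480 = 0.10, a_32 = 0/480 = 0.00
  a_13 = 36/120 = 0.30, a_23 = 12/120 = 0.10, a_33 = 0/120 = 0.00
I − A =
  [   1.00    -0.10    -0.30]
  [  -0.25     0.90    -0.10]
  [  -0.20     0.00     1.00]
Cofactors of I−A, C_ij = (−1)^(i+j)·(minor ij) (rows/columns in the sector order above):
  C_11 = (0.90)(1.00) − (-0.10)(0.00) = 0.9000
  C_12 = −[(-0.25)(1.00) − (-0.10)(-0.20)] = 0.2700
  C_13 = (-0.25)(0.00) − (0.90)(-0.20) = 0.1800
  C_21 = −[(-0.10)(1.00) − (-0.30)(0.00)] = 0.1000
  C_22 = (1.00)(1.00) − (-0.30)(-0.20) = 0.9400
  C_23 = −[(1.00)(0.00) − (-0.10)(-0.20)] = 0.0200
  C_31 = (-0.10)(-0.10) − (-0.30)(0.90) = 0.2800
  C_32 = −[(1.00)(-0.10) − (-0.30)(-0.25)] = 0.1750
  C_33 = (1.00)(0.90) − (-0.10)(-0.25) = 0.8750
det(I−A) = Σ_j (I−A)_1j·C_1j = (1.00)(0.9000) + (-0.10)(0.2700) + (-0.30)(0.1800) = 0.8190
adj(I−A) = Cᵀ =
  [ 0.9000   0.1000   0.2800]
  [ 0.2700   0.9400   0.1750]
  [ 0.1800   0.0200   0.8750]
(I − A)⁻¹ = adj(I−A) / det(I−A) ≈
  [   1.0989     0.1221     0.3419]
  [   0.3297     1.1477     0.2137]
  [   0.2198     0.0244     1.0684]
x = (I − A)⁻¹ d = adj(I−A)·d / det(I−A), with det(I−A) = 0.8190:
  x_1 = (0.9000·130 + 0.1000·80 + 0.2800·280) / 0.8190 = 203.40 / 0.8190 ≈ 248.35
  x_2 = (0.2700·130 + 0.9400·80 + 0.1750·280) / 0.8190 = 159.30 / 0.8190 ≈ 194.51
  x_3 = (0.1800·130 + 0.0200·80 + 0.8750·280) / 0.8190 = 270.00 / 0.8190 ≈ 329.67

x_2 = 194.51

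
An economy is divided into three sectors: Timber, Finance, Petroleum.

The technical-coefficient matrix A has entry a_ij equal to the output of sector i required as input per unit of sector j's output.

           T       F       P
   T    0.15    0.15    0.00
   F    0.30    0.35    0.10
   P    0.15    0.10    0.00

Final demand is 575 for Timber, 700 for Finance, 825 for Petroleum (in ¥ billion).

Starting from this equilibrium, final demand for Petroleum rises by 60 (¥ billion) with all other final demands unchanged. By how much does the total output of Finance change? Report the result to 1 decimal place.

Δx_F = 10.3

I − A =
  [   0.85    -0.15     0.00]
  [  -0.30     0.65    -0.10]
  [  -0.15    -0.10     1.00]
Cofactors of I−A, C_ij = (−1)^(i+j)·(minor ij) (rows/columns in the sector order above):
  C_11 = (0.65)(1.00) − (-0.10)(-0.10) = 0.6400
  C_12 = −[(-0.30)(1.00) − (-0.10)(-0.15)] = 0.3150
  C_13 = (-0.30)(-0.10) − (0.65)(-0.15) = 0.1275
  C_21 = −[(-0.15)(1.00) − (0.00)(-0.10)] = 0.1500
  C_22 = (0.85)(1.00) − (0.00)(-0.15) = 0.8500
  C_23 = −[(0.85)(-0.10) − (-0.15)(-0.15)] = 0.1075
  C_31 = (-0.15)(-0.10) − (0.00)(0.65) = 0.0150
  C_32 = −[(0.85)(-0.10) − (0.00)(-0.30)] = 0.0850
  C_33 = (0.85)(0.65) − (-0.15)(-0.30) = 0.5075
det(I−A) = Σ_j (I−A)_1j·C_1j = (0.85)(0.6400) + (-0.15)(0.3150) + (0.00)(0.1275) = 0.49675
adj(I−A) = Cᵀ =
  [ 0.6400   0.1500   0.0150]
  [ 0.3150   0.8500   0.0850]
  [ 0.1275   0.1075   0.5075]
(I − A)⁻¹ = adj(I−A) / det(I−A) ≈
  [   1.2884     0.3020     0.0302]
  [   0.6341     1.7111     0.1711]
  [   0.2567     0.2164     1.0216]
Δx = (I − A)⁻¹ Δd with Δd having +60 in the Petroleum component and 0 elsewhere.
So Δx_F = L_FP · (+60), where L_FP = adj(I−A)_FP / det(I−A) = 0.0850 / 0.49675.
Δx_F = 0.0850 × (+60) / 0.49675 = 5.10 / 0.49675 ≈ 10.3.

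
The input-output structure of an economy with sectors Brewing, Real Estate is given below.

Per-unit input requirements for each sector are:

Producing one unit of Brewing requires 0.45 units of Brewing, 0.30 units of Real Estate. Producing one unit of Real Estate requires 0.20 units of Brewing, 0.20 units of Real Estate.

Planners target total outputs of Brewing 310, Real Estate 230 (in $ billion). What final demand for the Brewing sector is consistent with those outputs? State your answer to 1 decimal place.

I − A =
  [   0.55    -0.20]
  [  -0.30     0.80]
d = (I − A) x:
  d_B = (+0.55)·310 + (-0.20)·230 = 124.5
  d_R = (-0.30)·310 + (+0.80)·230 = 91.0

d_B = 124.5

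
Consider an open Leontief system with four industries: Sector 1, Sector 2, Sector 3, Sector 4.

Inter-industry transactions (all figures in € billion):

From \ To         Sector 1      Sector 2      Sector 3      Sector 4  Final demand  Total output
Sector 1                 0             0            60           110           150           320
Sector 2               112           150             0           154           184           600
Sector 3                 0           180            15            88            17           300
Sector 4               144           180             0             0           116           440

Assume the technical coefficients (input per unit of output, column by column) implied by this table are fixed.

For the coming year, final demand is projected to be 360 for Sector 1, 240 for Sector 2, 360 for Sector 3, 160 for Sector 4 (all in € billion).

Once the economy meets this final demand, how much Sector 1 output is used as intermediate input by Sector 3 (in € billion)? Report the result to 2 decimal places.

Technical coefficients a_ij = z_ij / X_j:
  a_11 = 0/320 = 0.00, a_21 = 112/320 = 0.35, a_31 = 0/320 = 0.00, a_41 = 144/320 = 0.45
  a_12 = 0/600 = 0.00, a_22 = 150/600 = 0.25, a_32 = 180/600 = 0.30, a_42 = 180/600 = 0.30
  a_13 = 60/300 = 0.20, a_23 = 0/300 = 0.00, a_33 = 15/300 = 0.05, a_43 = 0/300 = 0.00
  a_14 = 110/440 = 0.25, a_24 = 154/440 = 0.35, a_34 = 88/440 = 0.20, a_44 = 0/440 = 0.00
I − A =
  [   1.00     0.00    -0.20    -0.25]
  [  -0.35     0.75     0.00    -0.35]
  [   0.00    -0.30     0.95    -0.20]
  [  -0.45    -0.30     0.00     1.00]
Compute the cofactors C_ij = (−1)^(i+j)·(3×3 minor ij) of I−A; the adjugate is their transpose:
adj(I−A) = Cᵀ =
  [ 0.612750   0.143250   0.129000   0.229125]
  [ 0.482125   0.825125   0.101500   0.429625]
  [ 0.240750   0.326250   0.534375   0.281250]
  [ 0.420375   0.312000   0.088500   0.691500]
det(I−A) = Σ_j (I−A)_1j·C_1j = (1.00)(0.612750) + (0.00)(0.482125) + (-0.20)(0.240750) + (-0.25)(0.420375) = 0.45950625
(I − A)⁻¹ = adj(I−A) / det(I−A) ≈
  [   1.3335     0.3117     0.2807     0.4986]
  [   1.0492     1.7957     0.2209     0.9350]
  [   0.5239     0.7100     1.1629     0.6121]
  [   0.9148     0.6790     0.1926     1.5049]
First solve x = (I − A)⁻¹ d = adj(I−A)·d / det(I−A); in particular x_3 = (0.240750·360 + 0.326250·240 + 0.534375·360 + 0.281250·160) / 0.45950625 = 402.345 / 0.45950625 ≈ 875.6029.
Intermediate flow from 1 to 3: z_13 = a_13 · x_3 = 0.20 × 402.345 / 0.45950625 = 80.469 / 0.45950625 ≈ 175.12.

z_13 = 175.12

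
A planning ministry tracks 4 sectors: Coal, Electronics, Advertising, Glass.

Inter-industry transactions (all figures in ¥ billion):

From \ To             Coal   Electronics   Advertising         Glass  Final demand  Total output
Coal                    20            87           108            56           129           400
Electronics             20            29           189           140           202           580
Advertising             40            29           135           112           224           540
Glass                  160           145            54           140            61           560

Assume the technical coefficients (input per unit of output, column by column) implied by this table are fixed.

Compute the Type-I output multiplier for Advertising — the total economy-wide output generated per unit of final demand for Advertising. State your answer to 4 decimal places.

m_A = 3.9608

Technical coefficients a_ij = z_ij / X_j:
  a_CC = 20/400 = 0.05, a_EC = 20/400 = 0.05, a_AC = 40/400 = 0.10, a_GC = 160/400 = 0.40
  a_CE = 87/580 = 0.15, a_EE = 29/580 = 0.05, a_AE = 29/580 = 0.05, a_GE = 145/580 = 0.25
  a_CA = 108/540 = 0.20, a_EA = 189/540 = 0.35, a_AA = 135/540 = 0.25, a_GA = 54/540 = 0.10
  a_CG = 56/560 = 0.10, a_EG = 140/560 = 0.25, a_AG = 112/560 = 0.20, a_GG = 140/560 = 0.25
I − A =
  [   0.95    -0.15    -0.20    -0.10]
  [  -0.05     0.95    -0.35    -0.25]
  [  -0.10    -0.05     0.75    -0.20]
  [  -0.40    -0.25    -0.10     0.75]
Compute the cofactors C_ij = (−1)^(i+j)·(3×3 minor ij) of I−A; the adjugate is their transpose:
adj(I−A) = Cᵀ =
  [ 0.436625   0.118125   0.191375   0.148625]
  [ 0.158875   0.453375   0.287125   0.248875]
  [ 0.150375   0.106875   0.557625   0.204375]
  [ 0.305875   0.228375   0.272125   0.629875]
det(I−A) = Σ_j (I−A)_1j·C_1j = (0.95)(0.436625) + (-0.15)(0.158875) + (-0.20)(0.150375) + (-0.10)(0.305875) = 0.3303
(I − A)⁻¹ = adj(I−A) / det(I−A) ≈
  [   1.32190     0.35763     0.57940     0.44997]
  [   0.48100     1.37262     0.86929     0.75348]
  [   0.45527     0.32357     1.68824     0.61876]
  [   0.92605     0.69142     0.82387     1.90698]
The output multiplier for sector j is the column-j sum of the Leontief inverse (I − A)⁻¹ = adj(I−A) / det(I−A).
Column A of adj(I−A): (0.191375, 0.287125, 0.557625, 0.272125); det(I−A) = 0.3303.
m_A = (0.191375 + 0.287125 + 0.557625 + 0.272125) / 0.3303 = 1.30825 / 0.3303 ≈ 3.9608.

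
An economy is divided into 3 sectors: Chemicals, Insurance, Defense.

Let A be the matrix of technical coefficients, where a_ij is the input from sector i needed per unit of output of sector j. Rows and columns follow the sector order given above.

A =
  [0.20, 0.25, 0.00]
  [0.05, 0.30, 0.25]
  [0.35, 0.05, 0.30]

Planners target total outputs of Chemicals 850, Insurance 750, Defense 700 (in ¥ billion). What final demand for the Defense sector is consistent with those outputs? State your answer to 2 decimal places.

d_3 = 155.00

I − A =
  [   0.80    -0.25     0.00]
  [  -0.05     0.70    -0.25]
  [  -0.35    -0.05     0.70]
d = (I − A) x:
  d_1 = (+0.80)·850 + (-0.25)·750 + (+0.00)·700 = 492.50
  d_2 = (-0.05)·850 + (+0.70)·750 + (-0.25)·700 = 307.50
  d_3 = (-0.35)·850 + (-0.05)·750 + (+0.70)·700 = 155.00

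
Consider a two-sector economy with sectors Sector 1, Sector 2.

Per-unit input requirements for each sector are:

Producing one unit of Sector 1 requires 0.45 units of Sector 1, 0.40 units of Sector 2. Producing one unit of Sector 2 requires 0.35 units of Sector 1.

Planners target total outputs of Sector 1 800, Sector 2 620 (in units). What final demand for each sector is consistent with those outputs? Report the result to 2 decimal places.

I − A =
  [   0.55    -0.35]
  [  -0.40     1.00]
d = (I − A) x:
  d_1 = (+0.55)·800 + (-0.35)·620 = 223.00
  d_2 = (-0.40)·800 + (+1.00)·620 = 300.00

d_1 = 223.00, d_2 = 300.00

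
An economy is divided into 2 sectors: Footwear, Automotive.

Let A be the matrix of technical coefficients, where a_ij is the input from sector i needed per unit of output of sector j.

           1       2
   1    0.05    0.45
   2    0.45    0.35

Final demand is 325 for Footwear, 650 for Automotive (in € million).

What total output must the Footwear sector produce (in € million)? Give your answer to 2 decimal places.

I − A =
  [   0.95    -0.45]
  [  -0.45     0.65]
det(I−A) = (0.95)(0.65) − (-0.45)(-0.45) = 0.4150
adj(I−A) = [[0.65, 0.45], [0.45, 0.95]]
(I − A)⁻¹ = adj(I−A) / det(I−A) ≈
  [   1.5663     1.0843]
  [   1.0843     2.2892]
x = (I − A)⁻¹ d = adj(I−A)·d / det(I−A), with det(I−A) = 0.4150:
  x_1 = (0.65·325 + 0.45·650) / 0.4150 = 503.75 / 0.4150 ≈ 1213.86
  x_2 = (0.45·325 + 0.95·650) / 0.4150 = 763.75 / 0.4150 ≈ 1840.36

x_1 = 1213.86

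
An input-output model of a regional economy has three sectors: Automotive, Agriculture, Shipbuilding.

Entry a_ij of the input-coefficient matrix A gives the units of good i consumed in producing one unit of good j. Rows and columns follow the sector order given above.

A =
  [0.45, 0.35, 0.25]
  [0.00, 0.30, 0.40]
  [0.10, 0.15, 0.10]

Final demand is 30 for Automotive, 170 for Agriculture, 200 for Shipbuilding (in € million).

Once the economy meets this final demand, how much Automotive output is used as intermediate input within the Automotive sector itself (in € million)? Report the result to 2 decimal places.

z_11 = 223.44

I − A =
  [   0.55    -0.35    -0.25]
  [   0.00     0.70    -0.40]
  [  -0.10    -0.15     0.90]
Cofactors of I−A, C_ij = (−1)^(i+j)·(minor ij) (rows/columns in the sector order above):
  C_11 = (0.70)(0.90) − (-0.40)(-0.15) = 0.5700
  C_12 = −[(0.00)(0.90) − (-0.40)(-0.10)] = 0.0400
  C_13 = (0.00)(-0.15) − (0.70)(-0.10) = 0.0700
  C_21 = −[(-0.35)(0.90) − (-0.25)(-0.15)] = 0.3525
  C_22 = (0.55)(0.90) − (-0.25)(-0.10) = 0.4700
  C_23 = −[(0.55)(-0.15) − (-0.35)(-0.10)] = 0.1175
  C_31 = (-0.35)(-0.40) − (-0.25)(0.70) = 0.3150
  C_32 = −[(0.55)(-0.40) − (-0.25)(0.00)] = 0.2200
  C_33 = (0.55)(0.70) − (-0.35)(0.00) = 0.3850
det(I−A) = Σ_j (I−A)_1j·C_1j = (0.55)(0.5700) + (-0.35)(0.0400) + (-0.25)(0.0700) = 0.2820
adj(I−A) = Cᵀ =
  [ 0.5700   0.3525   0.3150]
  [ 0.0400   0.4700   0.2200]
  [ 0.0700   0.1175   0.3850]
(I − A)⁻¹ = adj(I−A) / det(I−A) ≈
  [   2.0213     1.2500     1.1170]
  [   0.1418     1.6667     0.7801]
  [   0.2482     0.4167     1.3652]
First solve x = (I − A)⁻¹ d = adj(I−A)·d / det(I−A); in particular x_1 = (0.5700·30 + 0.3525·170 + 0.3150·200) / 0.2820 = 140.025 / 0.2820 ≈ 496.5426.
Intermediate flow from 1 to 1: z_11 = a_11 · x_1 = 0.45 × 140.025 / 0.2820 = 63.01125 / 0.2820 ≈ 223.44.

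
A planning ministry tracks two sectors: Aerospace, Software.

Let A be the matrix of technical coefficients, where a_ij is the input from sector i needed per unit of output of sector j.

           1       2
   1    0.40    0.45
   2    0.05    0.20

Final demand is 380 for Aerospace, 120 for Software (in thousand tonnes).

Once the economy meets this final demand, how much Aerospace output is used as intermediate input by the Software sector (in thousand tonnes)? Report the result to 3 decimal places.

I − A =
  [   0.60    -0.45]
  [  -0.05     0.80]
det(I−A) = (0.60)(0.80) − (-0.45)(-0.05) = 0.4575
adj(I−A) = [[0.80, 0.45], [0.05, 0.60]]
(I − A)⁻¹ = adj(I−A) / det(I−A) ≈
  [   1.7486     0.9836]
  [   0.1093     1.3115]
First solve x = (I − A)⁻¹ d = adj(I−A)·d / det(I−A); in particular x_2 = (0.05·380 + 0.60·120) / 0.4575 = 91.00 / 0.4575 ≈ 198.90710.
Intermediate flow from 1 to 2: z_12 = a_12 · x_2 = 0.45 × 91.00 / 0.4575 = 40.95 / 0.4575 ≈ 89.508.

z_12 = 89.508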